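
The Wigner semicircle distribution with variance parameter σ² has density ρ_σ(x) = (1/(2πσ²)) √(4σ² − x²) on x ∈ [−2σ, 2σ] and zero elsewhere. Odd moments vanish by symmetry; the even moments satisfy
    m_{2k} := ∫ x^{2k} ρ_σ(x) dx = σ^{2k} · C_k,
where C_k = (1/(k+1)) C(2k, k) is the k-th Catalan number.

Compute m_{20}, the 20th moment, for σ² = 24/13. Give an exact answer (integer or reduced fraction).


By the scaled semicircle moment identity, m_{2k} = σ^{2k} · C_k with k = 10.
C_10 = (1/(k+1)) · C(2k, k) = (1/11) · C(20, 10) = (1/11) · 184756 = 16796.
σ^{2k} = (σ²)^k = (24/13)^10 = 63403380965376/137858491849.

Therefore m_{20} = σ^{20} · C_10 = (63403380965376/137858491849) · 16796 = 81917168207265792/10604499373.


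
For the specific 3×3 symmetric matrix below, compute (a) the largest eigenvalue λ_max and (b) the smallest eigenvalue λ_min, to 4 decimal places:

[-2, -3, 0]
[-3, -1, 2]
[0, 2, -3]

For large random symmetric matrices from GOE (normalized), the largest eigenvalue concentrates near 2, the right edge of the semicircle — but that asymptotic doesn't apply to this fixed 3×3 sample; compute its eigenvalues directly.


Since M is real symmetric, all three eigenvalues are real; they are the roots of det(λI − M) = λ³ − (tr M) λ² + s λ − det M, where s is the sum of the principal 2×2 minors.
tr M = -2 + (-1) + (-3) = -6.
s = ((-2)·(-1) − (-3)²) + ((-2)·(-3) − 0²) + ((-1)·(-3) − 2²) = -7 + 6 + (-1) = -2.
det M (expand along row 1) = (-2)·(-1) − (-3)·9 + 0·(-6) = 29.
Characteristic polynomial: λ³ + 6λ² − 2λ − 29 = 0.
Substitute λ = y + (tr M)/3 = y − 2.000000 to remove the quadratic term: y³ + p·y + q = 0 with p = s − (tr M)²/3 = -14.000000 and q = −2(tr M)³/27 + (tr M)·s/3 − det M = -9.000000.
Three real roots ⇒ use the trigonometric (Viète) form: r = 2√(−p/3) = 4.320494, φ = arccos(3q/(p·r)) = arccos(0.446378) = 1.108083 rad.
y_k = r·cos(φ/3 − 2πk/3) for k = 0, 1, 2 gives y = 4.029112, -0.663744, -3.365368.
λ_k = y_k − 2.000000 gives λ = 2.0291, -2.6637, -5.3654 (check: the sum is -6.0000 = tr M).

Hence λ_max = 2.0291 and λ_min = -5.3654.


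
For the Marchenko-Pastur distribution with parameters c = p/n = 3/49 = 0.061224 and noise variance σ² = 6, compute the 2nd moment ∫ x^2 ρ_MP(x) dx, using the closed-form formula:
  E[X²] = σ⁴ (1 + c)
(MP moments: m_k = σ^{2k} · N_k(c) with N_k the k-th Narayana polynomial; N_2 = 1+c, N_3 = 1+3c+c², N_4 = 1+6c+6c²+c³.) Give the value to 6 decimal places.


E[X²] = σ⁴ (1 + c) (second MP moment). With σ² = 6 (so σ⁴ = 36) and c = 3/49 = 0.061224: E[X²] = 36 · (1 + 0.061224) = 36 · 1.061224.

So E[X^2] = 38.204082.


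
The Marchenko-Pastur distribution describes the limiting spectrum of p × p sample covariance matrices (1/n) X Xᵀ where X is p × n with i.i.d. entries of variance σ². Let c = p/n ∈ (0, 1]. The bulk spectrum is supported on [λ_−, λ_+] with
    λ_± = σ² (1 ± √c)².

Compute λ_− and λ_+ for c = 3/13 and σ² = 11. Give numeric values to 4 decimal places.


c = 3/13 = 0.230769; √c = 0.480384.
λ_− = σ² (1 − √c)² = 11 · (1 − 0.480384)² = 11 · (0.519616)² = 2.970003.
λ_+ = σ² (1 + √c)² = 11 · (1 + 0.480384)² = 11 · (1.480384)² = 24.106920.

Rounded to 4 decimal places: λ_− ≈ 2.9700, λ_+ ≈ 24.1069.


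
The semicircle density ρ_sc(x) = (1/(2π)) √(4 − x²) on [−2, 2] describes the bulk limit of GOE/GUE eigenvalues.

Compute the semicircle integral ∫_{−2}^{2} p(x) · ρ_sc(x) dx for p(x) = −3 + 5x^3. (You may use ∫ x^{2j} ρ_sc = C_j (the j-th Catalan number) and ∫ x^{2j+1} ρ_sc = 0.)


Write p(x) = Σ a_i x^i, split into monomials and integrate each against ρ_sc separately.
Using ∫ x^{2j} ρ_sc = C_j = (1/(j+1)) C(2j, j) (Catalan numbers) and ∫ x^{2j+1} ρ_sc = 0 (odd monomials vanish by symmetry):
  i = 0 (even): a_0 · C_{0} = -3 · 1 = -3
  i = 3 (odd): ∫ x^3 ρ_sc = 0 (vanishes)

Summing the contributions: ∫_{−2}^{2} p(x) ρ_sc(x) dx = -3.


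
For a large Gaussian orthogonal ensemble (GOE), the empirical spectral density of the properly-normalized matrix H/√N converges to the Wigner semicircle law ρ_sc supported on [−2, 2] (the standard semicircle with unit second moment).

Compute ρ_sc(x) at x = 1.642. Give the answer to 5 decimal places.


ρ_sc(x) = (1/(2π)) √(4 − x²). With x = 1.642:
  4 − x² = 4 − (1.642)² = 4 − 2.696164 = 1.303836.
  √(4 − x²) = 1.141856.
  1/(2π) = 0.159155.
  ρ_sc(1.642) = 0.159155 · 1.141856 = 0.181732.

Rounded to 5 decimal places: ρ_sc(1.642) ≈ 0.18173.


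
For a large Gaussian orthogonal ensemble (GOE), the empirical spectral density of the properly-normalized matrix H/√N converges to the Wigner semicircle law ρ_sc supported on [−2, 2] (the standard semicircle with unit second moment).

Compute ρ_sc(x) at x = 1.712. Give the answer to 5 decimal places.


ρ_sc(x) = (1/(2π)) √(4 − x²). With x = 1.712:
  4 − x² = 4 − (1.712)² = 4 − 2.930944 = 1.069056.
  √(4 − x²) = 1.033952.
  1/(2π) = 0.159155.
  ρ_sc(1.712) = 0.159155 · 1.033952 = 0.164559.

Rounded to 5 decimal places: ρ_sc(1.712) ≈ 0.16456.


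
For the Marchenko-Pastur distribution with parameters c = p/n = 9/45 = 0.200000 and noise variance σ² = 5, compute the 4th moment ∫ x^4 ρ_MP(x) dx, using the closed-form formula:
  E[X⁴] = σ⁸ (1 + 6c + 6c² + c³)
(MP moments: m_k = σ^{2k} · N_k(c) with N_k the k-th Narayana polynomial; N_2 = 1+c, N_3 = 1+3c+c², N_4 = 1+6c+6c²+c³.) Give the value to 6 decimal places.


E[X⁴] = σ⁸ (1 + 6c + 6c² + c³) (fourth MP moment). With σ² = 5 (so σ⁸ = 625) and c = 9/45 = 0.200000: E[X⁴] = 625 · (1 + 6·0.200000 + 6·(0.200000)² + (0.200000)³) = 625 · 2.448000.

So E[X^4] = 1530.000000.


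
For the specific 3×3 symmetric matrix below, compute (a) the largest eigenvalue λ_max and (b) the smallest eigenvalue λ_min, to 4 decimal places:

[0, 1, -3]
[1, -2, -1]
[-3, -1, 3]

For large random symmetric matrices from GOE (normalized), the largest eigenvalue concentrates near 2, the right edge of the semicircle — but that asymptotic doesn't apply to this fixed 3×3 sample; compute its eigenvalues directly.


Since M is real symmetric, all three eigenvalues are real; they are the roots of det(λI − M) = λ³ − (tr M) λ² + s λ − det M, where s is the sum of the principal 2×2 minors.
tr M = 0 + (-2) + 3 = 1.
s = (0·(-2) − 1²) + (0·3 − (-3)²) + ((-2)·3 − (-1)²) = -1 + (-9) + (-7) = -17.
det M (expand along row 1) = 0·(-7) − 1·0 + (-3)·(-7) = 21.
Characteristic polynomial: λ³ − λ² − 17λ − 21 = 0.
Substitute λ = y + (tr M)/3 = y + 0.333333 to remove the quadratic term: y³ + p·y + q = 0 with p = s − (tr M)²/3 = -17.333333 and q = −2(tr M)³/27 + (tr M)·s/3 − det M = -26.740741.
Three real roots ⇒ use the trigonometric (Viète) form: r = 2√(−p/3) = 4.807402, φ = arccos(3q/(p·r)) = arccos(0.962725) = 0.273894 rad.
y_k = r·cos(φ/3 − 2πk/3) for k = 0, 1, 2 gives y = 4.787380, -2.014114, -2.773266.
λ_k = y_k + 0.333333 gives λ = 5.1207, -1.6808, -2.4399 (check: the sum is 1.0000 = tr M).

Hence λ_max = 5.1207 and λ_min = -2.4399.


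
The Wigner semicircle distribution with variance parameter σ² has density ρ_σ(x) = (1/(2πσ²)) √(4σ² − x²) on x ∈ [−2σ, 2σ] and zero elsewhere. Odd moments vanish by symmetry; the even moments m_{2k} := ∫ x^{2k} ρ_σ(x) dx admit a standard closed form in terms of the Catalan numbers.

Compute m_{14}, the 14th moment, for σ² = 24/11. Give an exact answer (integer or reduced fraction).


By the scaled semicircle moment identity, m_{2k} = σ^{2k} · C_k with k = 7.
C_7 = (1/(k+1)) · C(2k, k) = (1/8) · C(14, 7) = (1/8) · 3432 = 429.
σ^{2k} = (σ²)^k = (24/11)^7 = 4586471424/19487171.

Therefore m_{14} = σ^{14} · C_7 = (4586471424/19487171) · 429 = 178872385536/1771561.


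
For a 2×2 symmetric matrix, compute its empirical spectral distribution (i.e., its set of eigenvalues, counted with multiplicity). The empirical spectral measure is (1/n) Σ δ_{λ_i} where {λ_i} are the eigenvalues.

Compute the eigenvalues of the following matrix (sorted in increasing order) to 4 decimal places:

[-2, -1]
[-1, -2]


Since M is real symmetric, both eigenvalues are real; they are the roots of det(λI − M) = λ² − (tr M) λ + det M.
tr M = -2 + (-2) = -4.
det M = (-2)·(-2) − (-1)² = 4 − 1 = 3.
Characteristic polynomial: λ² + 4λ + 3 = 0.
Discriminant Δ = (tr M)² − 4·det M = 16 − 12 = 4; √Δ = 2.000000.
λ = (tr M ± √Δ)/2 = (-4 ± 2.000000)/2, giving (tr M − √Δ)/2 = -3.0000 and (tr M + √Δ)/2 = -1.0000.

Eigenvalues sorted in increasing order: [-3.0000, -1.0000].


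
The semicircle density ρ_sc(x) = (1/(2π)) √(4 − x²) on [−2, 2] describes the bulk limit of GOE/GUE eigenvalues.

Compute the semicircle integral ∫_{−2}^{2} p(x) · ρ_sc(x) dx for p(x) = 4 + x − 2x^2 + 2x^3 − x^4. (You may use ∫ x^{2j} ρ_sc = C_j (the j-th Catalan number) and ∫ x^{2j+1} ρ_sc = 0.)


Write p(x) = Σ a_i x^i, split into monomials and integrate each against ρ_sc separately.
Using ∫ x^{2j} ρ_sc = C_j = (1/(j+1)) C(2j, j) (Catalan numbers) and ∫ x^{2j+1} ρ_sc = 0 (odd monomials vanish by symmetry):
  i = 0 (even): a_0 · C_{0} = 4 · 1 = 4
  i = 1 (odd): ∫ x^1 ρ_sc = 0 (vanishes)
  i = 2 (even): a_2 · C_{1} = -2 · 1 = -2
  i = 3 (odd): ∫ x^3 ρ_sc = 0 (vanishes)
  i = 4 (even): a_4 · C_{2} = -1 · 2 = -2

Summing the contributions: ∫_{−2}^{2} p(x) ρ_sc(x) dx = 4 + (-2) + (-2) = 0.


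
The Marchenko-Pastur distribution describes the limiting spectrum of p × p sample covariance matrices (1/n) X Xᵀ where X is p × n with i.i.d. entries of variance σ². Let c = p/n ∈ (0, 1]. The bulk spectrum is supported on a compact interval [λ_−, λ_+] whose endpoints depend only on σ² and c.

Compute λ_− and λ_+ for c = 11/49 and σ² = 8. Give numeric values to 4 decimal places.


c = 11/49 = 0.224490; √c = 0.473804.
λ_− = σ² (1 − √c)² = 8 · (1 − 0.473804)² = 8 · (0.526196)² = 2.215062.
λ_+ = σ² (1 + √c)² = 8 · (1 + 0.473804)² = 8 · (1.473804)² = 17.376775.

Rounded to 4 decimal places: λ_− ≈ 2.2151, λ_+ ≈ 17.3768.


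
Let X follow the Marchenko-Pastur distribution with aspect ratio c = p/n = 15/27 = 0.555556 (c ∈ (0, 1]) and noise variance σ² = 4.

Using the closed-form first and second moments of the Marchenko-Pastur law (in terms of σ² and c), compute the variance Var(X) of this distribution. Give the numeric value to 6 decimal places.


Recall the MP moments m_1 = E[X] = σ² and m_2 = E[X²] = σ⁴ (1 + c).
m_1 = E[X] = σ² = 4, so m_1² = 16.
m_2 = E[X²] = σ⁴ (1 + c) = 16 · (1 + 0.555556) = 16 · 1.555556 = 24.888889.
(Note m_2 − m_1² simplifies to c · σ⁴ = 0.555556 · 16.)

Var(X) = m_2 − m_1² = 24.888889 − 16 = 8.888889.


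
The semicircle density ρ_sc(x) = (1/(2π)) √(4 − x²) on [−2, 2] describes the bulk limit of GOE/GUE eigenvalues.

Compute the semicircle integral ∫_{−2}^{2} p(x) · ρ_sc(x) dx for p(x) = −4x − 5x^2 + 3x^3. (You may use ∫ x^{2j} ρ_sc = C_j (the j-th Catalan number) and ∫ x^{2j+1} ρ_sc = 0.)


Write p(x) = Σ a_i x^i, split into monomials and integrate each against ρ_sc separately.
Using ∫ x^{2j} ρ_sc = C_j = (1/(j+1)) C(2j, j) (Catalan numbers) and ∫ x^{2j+1} ρ_sc = 0 (odd monomials vanish by symmetry):
  i = 1 (odd): ∫ x^1 ρ_sc = 0 (vanishes)
  i = 2 (even): a_2 · C_{1} = -5 · 1 = -5
  i = 3 (odd): ∫ x^3 ρ_sc = 0 (vanishes)

Summing the contributions: ∫_{−2}^{2} p(x) ρ_sc(x) dx = -5.


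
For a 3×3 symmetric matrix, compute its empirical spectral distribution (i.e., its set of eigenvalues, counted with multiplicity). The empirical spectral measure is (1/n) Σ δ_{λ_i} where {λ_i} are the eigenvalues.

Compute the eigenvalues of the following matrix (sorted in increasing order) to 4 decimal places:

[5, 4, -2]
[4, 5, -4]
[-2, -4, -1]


Since M is real symmetric, all three eigenvalues are real; they are the roots of det(λI − M) = λ³ − (tr M) λ² + s λ − det M, where s is the sum of the principal 2×2 minors.
tr M = 5 + 5 + (-1) = 9.
s = (5·5 − 4²) + (5·(-1) − (-2)²) + (5·(-1) − (-4)²) = 9 + (-9) + (-21) = -21.
det M (expand along row 1) = 5·(-21) − 4·(-12) + (-2)·(-6) = -45.
Characteristic polynomial: λ³ − 9λ² − 21λ + 45 = 0.
Substitute λ = y + (tr M)/3 = y + 3.000000 to remove the quadratic term: y³ + p·y + q = 0 with p = s − (tr M)²/3 = -48.000000 and q = −2(tr M)³/27 + (tr M)·s/3 − det M = -72.000000.
Three real roots ⇒ use the trigonometric (Viète) form: r = 2√(−p/3) = 8.000000, φ = arccos(3q/(p·r)) = arccos(0.562500) = 0.973390 rad.
y_k = r·cos(φ/3 − 2πk/3) for k = 0, 1, 2 gives y = 7.582576, -1.582576, -6.000000.
λ_k = y_k + 3.000000 gives λ = 10.5826, 1.4174, -3.0000 (check: the sum is 9.0000 = tr M).

Eigenvalues sorted in increasing order: [-3.0000, 1.4174, 10.5826].


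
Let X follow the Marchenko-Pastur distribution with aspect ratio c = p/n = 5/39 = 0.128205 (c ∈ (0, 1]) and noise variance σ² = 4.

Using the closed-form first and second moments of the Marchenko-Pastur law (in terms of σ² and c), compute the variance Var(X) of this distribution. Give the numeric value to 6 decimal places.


Recall the MP moments m_1 = E[X] = σ² and m_2 = E[X²] = σ⁴ (1 + c).
m_1 = E[X] = σ² = 4, so m_1² = 16.
m_2 = E[X²] = σ⁴ (1 + c) = 16 · (1 + 0.128205) = 16 · 1.128205 = 18.051282.
(Note m_2 − m_1² simplifies to c · σ⁴ = 0.128205 · 16.)

Var(X) = m_2 − m_1² = 18.051282 − 16 = 2.051282.


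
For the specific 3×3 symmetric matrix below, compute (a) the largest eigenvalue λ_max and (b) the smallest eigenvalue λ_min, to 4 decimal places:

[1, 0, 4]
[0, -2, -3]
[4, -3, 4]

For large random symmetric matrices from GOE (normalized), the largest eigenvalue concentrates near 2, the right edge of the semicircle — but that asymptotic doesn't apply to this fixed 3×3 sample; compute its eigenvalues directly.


Since M is real symmetric, all three eigenvalues are real; they are the roots of det(λI − M) = λ³ − (tr M) λ² + s λ − det M, where s is the sum of the principal 2×2 minors.
tr M = 1 + (-2) + 4 = 3.
s = (1·(-2) − 0²) + (1·4 − 4²) + ((-2)·4 − (-3)²) = -2 + (-12) + (-17) = -31.
det M (expand along row 1) = 1·(-17) − 0·12 + 4·8 = 15.
Characteristic polynomial: λ³ − 3λ² − 31λ − 15 = 0.
Substitute λ = y + (tr M)/3 = y + 1.000000 to remove the quadratic term: y³ + p·y + q = 0 with p = s − (tr M)²/3 = -34.000000 and q = −2(tr M)³/27 + (tr M)·s/3 − det M = -48.000000.
Three real roots ⇒ use the trigonometric (Viète) form: r = 2√(−p/3) = 6.733003, φ = arccos(3q/(p·r)) = arccos(0.629035) = 0.890485 rad.
y_k = r·cos(φ/3 − 2πk/3) for k = 0, 1, 2 gives y = 6.438562, -1.513793, -4.924769.
λ_k = y_k + 1.000000 gives λ = 7.4386, -0.5138, -3.9248 (check: the sum is 3.0000 = tr M).

Hence λ_max = 7.4386 and λ_min = -3.9248.


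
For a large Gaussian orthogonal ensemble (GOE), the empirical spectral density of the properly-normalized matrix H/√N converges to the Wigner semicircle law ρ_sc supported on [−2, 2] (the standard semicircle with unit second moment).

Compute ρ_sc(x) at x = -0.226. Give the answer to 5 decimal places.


ρ_sc(x) = (1/(2π)) √(4 − x²). With x = -0.226:
  4 − x² = 4 − (-0.226)² = 4 − 0.051076 = 3.948924.
  √(4 − x²) = 1.987190.
  1/(2π) = 0.159155.
  ρ_sc(-0.226) = 0.159155 · 1.987190 = 0.316271.

Rounded to 5 decimal places: ρ_sc(-0.226) ≈ 0.31627.


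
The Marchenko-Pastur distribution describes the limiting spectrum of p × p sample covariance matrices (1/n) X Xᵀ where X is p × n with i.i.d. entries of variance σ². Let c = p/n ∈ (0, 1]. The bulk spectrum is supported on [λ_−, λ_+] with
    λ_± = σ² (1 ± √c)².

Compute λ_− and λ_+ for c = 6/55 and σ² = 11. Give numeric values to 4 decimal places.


c = 6/55 = 0.109091; √c = 0.330289.
λ_− = σ² (1 − √c)² = 11 · (1 − 0.330289)² = 11 · (0.669711)² = 4.933639.
λ_+ = σ² (1 + √c)² = 11 · (1 + 0.330289)² = 11 · (1.330289)² = 19.466361.

Rounded to 4 decimal places: λ_− ≈ 4.9336, λ_+ ≈ 19.4664.


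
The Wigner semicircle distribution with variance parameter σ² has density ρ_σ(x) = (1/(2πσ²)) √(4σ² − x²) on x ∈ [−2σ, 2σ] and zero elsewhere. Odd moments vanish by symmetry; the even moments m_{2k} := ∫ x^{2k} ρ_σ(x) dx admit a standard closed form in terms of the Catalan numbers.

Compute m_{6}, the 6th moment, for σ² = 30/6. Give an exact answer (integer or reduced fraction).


By the scaled semicircle moment identity, m_{2k} = σ^{2k} · C_k with k = 3.
C_3 = (1/(k+1)) · C(2k, k) = (1/4) · C(6, 3) = (1/4) · 20 = 5.
σ^{2k} = (σ²)^k = (30/6)^3 = 125.

Therefore m_{6} = σ^{6} · C_3 = 125 · 5 = 625.


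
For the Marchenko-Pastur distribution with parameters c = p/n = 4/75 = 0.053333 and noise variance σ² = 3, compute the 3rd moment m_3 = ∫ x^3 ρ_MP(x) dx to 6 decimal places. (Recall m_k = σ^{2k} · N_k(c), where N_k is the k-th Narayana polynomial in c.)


E[X³] = σ⁶ (1 + 3c + c²) (third MP moment). With σ² = 3 (so σ⁶ = 27) and c = 4/75 = 0.053333: E[X³] = 27 · (1 + 3·0.053333 + (0.053333)²) = 27 · 1.162844.

So E[X^3] = 31.396800.


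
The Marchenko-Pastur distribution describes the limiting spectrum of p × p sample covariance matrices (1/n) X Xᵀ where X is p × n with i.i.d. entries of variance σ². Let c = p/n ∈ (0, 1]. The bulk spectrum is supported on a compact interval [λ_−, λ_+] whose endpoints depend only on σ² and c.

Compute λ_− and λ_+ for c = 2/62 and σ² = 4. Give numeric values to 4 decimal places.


c = 2/62 = 0.032258; √c = 0.179605.
λ_− = σ² (1 − √c)² = 4 · (1 − 0.179605)² = 4 · (0.820395)² = 2.692190.
λ_+ = σ² (1 + √c)² = 4 · (1 + 0.179605)² = 4 · (1.179605)² = 5.565875.

Rounded to 4 decimal places: λ_− ≈ 2.6922, λ_+ ≈ 5.5659.


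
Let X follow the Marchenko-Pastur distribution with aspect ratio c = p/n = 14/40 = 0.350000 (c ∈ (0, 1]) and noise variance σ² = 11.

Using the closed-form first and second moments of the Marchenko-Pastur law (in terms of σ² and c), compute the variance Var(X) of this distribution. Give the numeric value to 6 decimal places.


Recall the MP moments m_1 = E[X] = σ² and m_2 = E[X²] = σ⁴ (1 + c).
m_1 = E[X] = σ² = 11, so m_1² = 121.
m_2 = E[X²] = σ⁴ (1 + c) = 121 · (1 + 0.350000) = 121 · 1.350000 = 163.350000.
(Note m_2 − m_1² simplifies to c · σ⁴ = 0.350000 · 121.)

Var(X) = m_2 − m_1² = 163.350000 − 121 = 42.350000.


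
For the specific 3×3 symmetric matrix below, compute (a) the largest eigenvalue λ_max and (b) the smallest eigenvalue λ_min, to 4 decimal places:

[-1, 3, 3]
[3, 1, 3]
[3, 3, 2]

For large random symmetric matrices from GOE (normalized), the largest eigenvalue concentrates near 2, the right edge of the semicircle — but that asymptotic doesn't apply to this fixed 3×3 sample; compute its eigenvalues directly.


Since M is real symmetric, all three eigenvalues are real; they are the roots of det(λI − M) = λ³ − (tr M) λ² + s λ − det M, where s is the sum of the principal 2×2 minors.
tr M = -1 + 1 + 2 = 2.
s = ((-1)·1 − 3²) + ((-1)·2 − 3²) + (1·2 − 3²) = -10 + (-11) + (-7) = -28.
det M (expand along row 1) = (-1)·(-7) − 3·(-3) + 3·6 = 34.
Characteristic polynomial: λ³ − 2λ² − 28λ − 34 = 0.
Substitute λ = y + (tr M)/3 = y + 0.666667 to remove the quadratic term: y³ + p·y + q = 0 with p = s − (tr M)²/3 = -29.333333 and q = −2(tr M)³/27 + (tr M)·s/3 − det M = -53.259259.
Three real roots ⇒ use the trigonometric (Viète) form: r = 2√(−p/3) = 6.253888, φ = arccos(3q/(p·r)) = arccos(0.870973) = 0.513616 rad.
y_k = r·cos(φ/3 − 2πk/3) for k = 0, 1, 2 gives y = 6.162457, -2.158498, -4.003958.
λ_k = y_k + 0.666667 gives λ = 6.8291, -1.4918, -3.3373 (check: the sum is 2.0000 = tr M).

Hence λ_max = 6.8291 and λ_min = -3.3373.


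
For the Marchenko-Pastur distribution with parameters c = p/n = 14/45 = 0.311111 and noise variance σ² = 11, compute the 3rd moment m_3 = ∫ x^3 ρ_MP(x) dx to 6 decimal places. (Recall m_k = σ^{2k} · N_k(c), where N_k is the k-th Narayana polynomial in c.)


E[X³] = σ⁶ (1 + 3c + c²) (third MP moment). With σ² = 11 (so σ⁶ = 1331) and c = 14/45 = 0.311111: E[X³] = 1331 · (1 + 3·0.311111 + (0.311111)²) = 1331 · 2.030123.

So E[X^3] = 2702.094321.


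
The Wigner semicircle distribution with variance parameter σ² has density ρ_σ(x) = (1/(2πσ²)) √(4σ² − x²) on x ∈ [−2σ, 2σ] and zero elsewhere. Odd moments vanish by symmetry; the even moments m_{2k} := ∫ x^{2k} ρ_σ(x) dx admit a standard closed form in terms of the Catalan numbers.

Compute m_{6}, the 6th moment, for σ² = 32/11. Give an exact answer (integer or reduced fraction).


By the scaled semicircle moment identity, m_{2k} = σ^{2k} · C_k with k = 3.
C_3 = (1/(k+1)) · C(2k, k) = (1/4) · C(6, 3) = (1/4) · 20 = 5.
σ^{2k} = (σ²)^k = (32/11)^3 = 32768/1331.

Therefore m_{6} = σ^{6} · C_3 = (32768/1331) · 5 = 163840/1331.


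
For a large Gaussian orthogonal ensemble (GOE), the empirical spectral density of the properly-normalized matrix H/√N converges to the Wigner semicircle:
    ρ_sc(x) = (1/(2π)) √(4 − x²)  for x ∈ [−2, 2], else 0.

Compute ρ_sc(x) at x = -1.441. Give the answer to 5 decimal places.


ρ_sc(x) = (1/(2π)) √(4 − x²). With x = -1.441:
  4 − x² = 4 − (-1.441)² = 4 − 2.076481 = 1.923519.
  √(4 − x²) = 1.386910.
  1/(2π) = 0.159155.
  ρ_sc(-1.441) = 0.159155 · 1.386910 = 0.220734.

Rounded to 5 decimal places: ρ_sc(-1.441) ≈ 0.22073.


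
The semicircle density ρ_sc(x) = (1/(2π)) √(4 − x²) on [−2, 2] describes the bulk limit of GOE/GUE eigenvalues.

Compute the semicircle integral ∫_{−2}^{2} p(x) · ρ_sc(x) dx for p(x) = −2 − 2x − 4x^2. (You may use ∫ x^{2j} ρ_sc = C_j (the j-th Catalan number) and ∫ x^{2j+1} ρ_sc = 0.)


Write p(x) = Σ a_i x^i, split into monomials and integrate each against ρ_sc separately.
Using ∫ x^{2j} ρ_sc = C_j = (1/(j+1)) C(2j, j) (Catalan numbers) and ∫ x^{2j+1} ρ_sc = 0 (odd monomials vanish by symmetry):
  i = 0 (even): a_0 · C_{0} = -2 · 1 = -2
  i = 1 (odd): ∫ x^1 ρ_sc = 0 (vanishes)
  i = 2 (even): a_2 · C_{1} = -4 · 1 = -4

Summing the contributions: ∫_{−2}^{2} p(x) ρ_sc(x) dx = (-2) + (-4) = -6.


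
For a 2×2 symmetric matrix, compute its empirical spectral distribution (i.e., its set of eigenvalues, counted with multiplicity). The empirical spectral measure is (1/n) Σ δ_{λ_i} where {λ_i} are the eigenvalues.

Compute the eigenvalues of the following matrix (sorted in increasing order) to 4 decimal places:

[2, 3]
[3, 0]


Since M is real symmetric, both eigenvalues are real; they are the roots of det(λI − M) = λ² − (tr M) λ + det M.
tr M = 2 + 0 = 2.
det M = 2·0 − 3² = 0 − 9 = -9.
Characteristic polynomial: λ² − 2λ − 9 = 0.
Discriminant Δ = (tr M)² − 4·det M = 4 − (-36) = 40; √Δ = 6.324555.
λ = (tr M ± √Δ)/2 = (2 ± 6.324555)/2, giving (tr M − √Δ)/2 = -2.1623 and (tr M + √Δ)/2 = 4.1623.

Eigenvalues sorted in increasing order: [-2.1623, 4.1623].


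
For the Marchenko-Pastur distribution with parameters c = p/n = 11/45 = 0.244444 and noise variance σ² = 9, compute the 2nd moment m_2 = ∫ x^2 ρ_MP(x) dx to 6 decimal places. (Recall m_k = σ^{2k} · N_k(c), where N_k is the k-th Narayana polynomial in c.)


E[X²] = σ⁴ (1 + c) (second MP moment). With σ² = 9 (so σ⁴ = 81) and c = 11/45 = 0.244444: E[X²] = 81 · (1 + 0.244444) = 81 · 1.244444.

So E[X^2] = 100.800000.


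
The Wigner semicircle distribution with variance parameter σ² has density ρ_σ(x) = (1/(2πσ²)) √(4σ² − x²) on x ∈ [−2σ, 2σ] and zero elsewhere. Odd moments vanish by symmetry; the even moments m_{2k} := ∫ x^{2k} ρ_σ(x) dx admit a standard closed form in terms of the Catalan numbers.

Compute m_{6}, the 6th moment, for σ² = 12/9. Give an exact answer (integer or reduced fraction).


By the scaled semicircle moment identity, m_{2k} = σ^{2k} · C_k with k = 3.
C_3 = (1/(k+1)) · C(2k, k) = (1/4) · C(6, 3) = (1/4) · 20 = 5.
σ^{2k} = (σ²)^k = (12/9)^3 = 64/27.

Therefore m_{6} = σ^{6} · C_3 = (64/27) · 5 = 320/27.


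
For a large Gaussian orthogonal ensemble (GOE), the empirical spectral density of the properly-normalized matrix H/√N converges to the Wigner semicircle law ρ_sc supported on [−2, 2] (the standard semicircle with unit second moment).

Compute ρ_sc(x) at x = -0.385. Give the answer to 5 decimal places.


ρ_sc(x) = (1/(2π)) √(4 − x²). With x = -0.385:
  4 − x² = 4 − (-0.385)² = 4 − 0.148225 = 3.851775.
  √(4 − x²) = 1.962594.
  1/(2π) = 0.159155.
  ρ_sc(-0.385) = 0.159155 · 1.962594 = 0.312357.

Rounded to 5 decimal places: ρ_sc(-0.385) ≈ 0.31236.


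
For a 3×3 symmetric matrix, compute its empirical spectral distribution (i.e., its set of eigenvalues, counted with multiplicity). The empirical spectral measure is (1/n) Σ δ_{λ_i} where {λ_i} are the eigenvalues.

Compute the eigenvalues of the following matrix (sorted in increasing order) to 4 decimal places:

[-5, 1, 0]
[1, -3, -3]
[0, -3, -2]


Since M is real symmetric, all three eigenvalues are real; they are the roots of det(λI − M) = λ³ − (tr M) λ² + s λ − det M, where s is the sum of the principal 2×2 minors.
tr M = -5 + (-3) + (-2) = -10.
s = ((-5)·(-3) − 1²) + ((-5)·(-2) − 0²) + ((-3)·(-2) − (-3)²) = 14 + 10 + (-3) = 21.
det M (expand along row 1) = (-5)·(-3) − 1·(-2) + 0·(-3) = 17.
Characteristic polynomial: λ³ + 10λ² + 21λ − 17 = 0.
Substitute λ = y + (tr M)/3 = y − 3.333333 to remove the quadratic term: y³ + p·y + q = 0 with p = s − (tr M)²/3 = -12.333333 and q = −2(tr M)³/27 + (tr M)·s/3 − det M = -12.925926.
Three real roots ⇒ use the trigonometric (Viète) form: r = 2√(−p/3) = 4.055175, φ = arccos(3q/(p·r)) = arccos(0.775341) = 0.683541 rad.
y_k = r·cos(φ/3 − 2πk/3) for k = 0, 1, 2 gives y = 3.950369, -1.181917, -2.768452.
λ_k = y_k − 3.333333 gives λ = 0.6170, -4.5153, -6.1018 (check: the sum is -10.0000 = tr M).

Eigenvalues sorted in increasing order: [-6.1018, -4.5153, 0.6170].


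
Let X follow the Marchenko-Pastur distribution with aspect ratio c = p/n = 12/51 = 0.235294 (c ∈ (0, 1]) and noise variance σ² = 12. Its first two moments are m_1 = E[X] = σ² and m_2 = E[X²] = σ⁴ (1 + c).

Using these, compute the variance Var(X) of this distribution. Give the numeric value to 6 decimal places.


m_1 = E[X] = σ² = 12, so m_1² = 144.
m_2 = E[X²] = σ⁴ (1 + c) = 144 · (1 + 0.235294) = 144 · 1.235294 = 177.882353.
(Note m_2 − m_1² simplifies to c · σ⁴ = 0.235294 · 144.)

Var(X) = m_2 − m_1² = 177.882353 − 144 = 33.882353.


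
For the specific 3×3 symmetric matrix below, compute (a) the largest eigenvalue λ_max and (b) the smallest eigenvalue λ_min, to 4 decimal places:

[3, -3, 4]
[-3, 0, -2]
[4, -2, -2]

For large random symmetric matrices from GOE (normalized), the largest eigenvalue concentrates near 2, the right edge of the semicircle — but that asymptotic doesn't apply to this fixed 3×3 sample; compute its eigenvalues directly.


Since M is real symmetric, all three eigenvalues are real; they are the roots of det(λI − M) = λ³ − (tr M) λ² + s λ − det M, where s is the sum of the principal 2×2 minors.
tr M = 3 + 0 + (-2) = 1.
s = (3·0 − (-3)²) + (3·(-2) − 4²) + (0·(-2) − (-2)²) = -9 + (-22) + (-4) = -35.
det M (expand along row 1) = 3·(-4) − (-3)·14 + 4·6 = 54.
Characteristic polynomial: λ³ − λ² − 35λ − 54 = 0.
Substitute λ = y + (tr M)/3 = y + 0.333333 to remove the quadratic term: y³ + p·y + q = 0 with p = s − (tr M)²/3 = -35.333333 and q = −2(tr M)³/27 + (tr M)·s/3 − det M = -65.740741.
Three real roots ⇒ use the trigonometric (Viète) form: r = 2√(−p/3) = 6.863753, φ = arccos(3q/(p·r)) = arccos(0.813223) = 0.621127 rad.
y_k = r·cos(φ/3 − 2πk/3) for k = 0, 1, 2 gives y = 6.717165, -2.136658, -4.580508.
λ_k = y_k + 0.333333 gives λ = 7.0505, -1.8033, -4.2472 (check: the sum is 1.0000 = tr M).

Hence λ_max = 7.0505 and λ_min = -4.2472.


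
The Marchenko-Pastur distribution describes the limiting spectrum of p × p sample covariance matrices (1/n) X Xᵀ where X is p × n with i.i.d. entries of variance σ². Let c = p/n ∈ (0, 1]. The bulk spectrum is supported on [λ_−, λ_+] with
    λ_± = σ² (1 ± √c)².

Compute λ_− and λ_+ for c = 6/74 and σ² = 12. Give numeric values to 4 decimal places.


c = 6/74 = 0.081081; √c = 0.284747.
λ_− = σ² (1 − √c)² = 12 · (1 − 0.284747)² = 12 · (0.715253)² = 6.139035.
λ_+ = σ² (1 + √c)² = 12 · (1 + 0.284747)² = 12 · (1.284747)² = 19.806911.

Rounded to 4 decimal places: λ_− ≈ 6.1390, λ_+ ≈ 19.8069.


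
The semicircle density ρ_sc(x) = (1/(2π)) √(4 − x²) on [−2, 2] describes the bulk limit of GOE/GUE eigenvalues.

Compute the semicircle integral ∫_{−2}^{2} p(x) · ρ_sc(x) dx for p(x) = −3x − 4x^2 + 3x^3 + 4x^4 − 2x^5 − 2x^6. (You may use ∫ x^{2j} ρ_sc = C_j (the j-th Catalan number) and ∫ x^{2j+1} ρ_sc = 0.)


Write p(x) = Σ a_i x^i, split into monomials and integrate each against ρ_sc separately.
Using ∫ x^{2j} ρ_sc = C_j = (1/(j+1)) C(2j, j) (Catalan numbers) and ∫ x^{2j+1} ρ_sc = 0 (odd monomials vanish by symmetry):
  i = 1 (odd): ∫ x^1 ρ_sc = 0 (vanishes)
  i = 2 (even): a_2 · C_{1} = -4 · 1 = -4
  i = 3 (odd): ∫ x^3 ρ_sc = 0 (vanishes)
  i = 4 (even): a_4 · C_{2} = 4 · 2 = 8
  i = 5 (odd): ∫ x^5 ρ_sc = 0 (vanishes)
  i = 6 (even): a_6 · C_{3} = -2 · 5 = -10

Summing the contributions: ∫_{−2}^{2} p(x) ρ_sc(x) dx = (-4) + 8 + (-10) = -6.


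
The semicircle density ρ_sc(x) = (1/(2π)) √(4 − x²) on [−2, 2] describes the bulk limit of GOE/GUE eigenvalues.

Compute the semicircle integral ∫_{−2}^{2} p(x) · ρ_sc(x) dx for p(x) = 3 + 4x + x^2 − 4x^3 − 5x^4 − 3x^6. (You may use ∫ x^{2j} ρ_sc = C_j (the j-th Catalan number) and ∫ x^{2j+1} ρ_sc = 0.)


Write p(x) = Σ a_i x^i, split into monomials and integrate each against ρ_sc separately.
Using ∫ x^{2j} ρ_sc = C_j = (1/(j+1)) C(2j, j) (Catalan numbers) and ∫ x^{2j+1} ρ_sc = 0 (odd monomials vanish by symmetry):
  i = 0 (even): a_0 · C_{0} = 3 · 1 = 3
  i = 1 (odd): ∫ x^1 ρ_sc = 0 (vanishes)
  i = 2 (even): a_2 · C_{1} = 1 · 1 = 1
  i = 3 (odd): ∫ x^3 ρ_sc = 0 (vanishes)
  i = 4 (even): a_4 · C_{2} = -5 · 2 = -10
  i = 6 (even): a_6 · C_{3} = -3 · 5 = -15

Summing the contributions: ∫_{−2}^{2} p(x) ρ_sc(x) dx = 3 + 1 + (-10) + (-15) = -21.


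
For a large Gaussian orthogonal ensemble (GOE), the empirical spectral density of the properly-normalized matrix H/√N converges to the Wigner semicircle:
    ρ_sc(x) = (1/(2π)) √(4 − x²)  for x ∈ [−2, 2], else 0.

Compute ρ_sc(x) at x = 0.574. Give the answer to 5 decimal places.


ρ_sc(x) = (1/(2π)) √(4 − x²). With x = 0.574:
  4 − x² = 4 − (0.574)² = 4 − 0.329476 = 3.670524.
  √(4 − x²) = 1.915861.
  1/(2π) = 0.159155.
  ρ_sc(0.574) = 0.159155 · 1.915861 = 0.304919.

Rounded to 5 decimal places: ρ_sc(0.574) ≈ 0.30492.


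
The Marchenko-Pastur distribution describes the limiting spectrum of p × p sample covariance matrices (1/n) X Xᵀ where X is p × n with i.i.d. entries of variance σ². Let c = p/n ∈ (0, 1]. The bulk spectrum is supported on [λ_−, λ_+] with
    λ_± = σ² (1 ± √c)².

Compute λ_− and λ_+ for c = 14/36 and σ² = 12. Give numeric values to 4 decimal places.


c = 14/36 = 0.388889; √c = 0.623610.
λ_− = σ² (1 − √c)² = 12 · (1 − 0.623610)² = 12 · (0.376390)² = 1.700037.
λ_+ = σ² (1 + √c)² = 12 · (1 + 0.623610)² = 12 · (1.623610)² = 31.633296.

Rounded to 4 decimal places: λ_− ≈ 1.7000, λ_+ ≈ 31.6333.


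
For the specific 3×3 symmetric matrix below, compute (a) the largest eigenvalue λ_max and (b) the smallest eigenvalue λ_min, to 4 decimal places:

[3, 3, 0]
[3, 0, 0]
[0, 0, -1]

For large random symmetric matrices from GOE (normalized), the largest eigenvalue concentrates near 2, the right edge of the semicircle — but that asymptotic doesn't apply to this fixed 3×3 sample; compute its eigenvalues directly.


Since M is real symmetric, all three eigenvalues are real; they are the roots of det(λI − M) = λ³ − (tr M) λ² + s λ − det M, where s is the sum of the principal 2×2 minors.
tr M = 3 + 0 + (-1) = 2.
s = (3·0 − 3²) + (3·(-1) − 0²) + (0·(-1) − 0²) = -9 + (-3) + 0 = -12.
det M (expand along row 1) = 3·0 − 3·(-3) + 0·0 = 9.
Characteristic polynomial: λ³ − 2λ² − 12λ − 9 = 0.
Substitute λ = y + (tr M)/3 = y + 0.666667 to remove the quadratic term: y³ + p·y + q = 0 with p = s − (tr M)²/3 = -13.333333 and q = −2(tr M)³/27 + (tr M)·s/3 − det M = -17.592593.
Three real roots ⇒ use the trigonometric (Viète) form: r = 2√(−p/3) = 4.216370, φ = arccos(3q/(p·r)) = arccos(0.938801) = 0.351663 rad.
y_k = r·cos(φ/3 − 2πk/3) for k = 0, 1, 2 gives y = 4.187435, -1.666667, -2.520769.
λ_k = y_k + 0.666667 gives λ = 4.8541, -1.0000, -1.8541 (check: the sum is 2.0000 = tr M).

Hence λ_max = 4.8541 and λ_min = -1.8541.


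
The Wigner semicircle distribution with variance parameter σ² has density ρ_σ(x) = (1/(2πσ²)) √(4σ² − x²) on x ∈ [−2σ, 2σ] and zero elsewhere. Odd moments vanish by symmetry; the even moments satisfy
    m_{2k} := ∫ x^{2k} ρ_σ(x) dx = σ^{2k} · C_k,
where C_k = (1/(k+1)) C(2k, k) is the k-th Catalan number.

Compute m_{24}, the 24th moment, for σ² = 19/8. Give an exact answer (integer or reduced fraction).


By the scaled semicircle moment identity, m_{2k} = σ^{2k} · C_k with k = 12.
C_12 = (1/(k+1)) · C(2k, k) = (1/13) · C(24, 12) = (1/13) · 2704156 = 208012.
σ^{2k} = (σ²)^k = (19/8)^12 = 2213314919066161/68719476736.

Therefore m_{24} = σ^{24} · C_12 = (2213314919066161/68719476736) · 208012 = 115099015736197570483/17179869184.


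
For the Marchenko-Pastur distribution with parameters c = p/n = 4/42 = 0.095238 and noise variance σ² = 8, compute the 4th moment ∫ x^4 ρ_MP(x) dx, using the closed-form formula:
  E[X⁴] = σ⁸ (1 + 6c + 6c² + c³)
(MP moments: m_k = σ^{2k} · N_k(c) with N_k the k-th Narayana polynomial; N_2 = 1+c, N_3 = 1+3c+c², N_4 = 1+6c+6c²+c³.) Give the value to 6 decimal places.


E[X⁴] = σ⁸ (1 + 6c + 6c² + c³) (fourth MP moment). With σ² = 8 (so σ⁸ = 4096) and c = 4/42 = 0.095238: E[X⁴] = 4096 · (1 + 6·0.095238 + 6·(0.095238)² + (0.095238)³) = 4096 · 1.626714.

So E[X^4] = 6663.021272.


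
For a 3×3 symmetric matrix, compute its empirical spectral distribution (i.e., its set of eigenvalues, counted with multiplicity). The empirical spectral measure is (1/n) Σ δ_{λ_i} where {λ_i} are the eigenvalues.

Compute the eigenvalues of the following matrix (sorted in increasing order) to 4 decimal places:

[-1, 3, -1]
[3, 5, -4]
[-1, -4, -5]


Since M is real symmetric, all three eigenvalues are real; they are the roots of det(λI − M) = λ³ − (tr M) λ² + s λ − det M, where s is the sum of the principal 2×2 minors.
tr M = -1 + 5 + (-5) = -1.
s = ((-1)·5 − 3²) + ((-1)·(-5) − (-1)²) + (5·(-5) − (-4)²) = -14 + 4 + (-41) = -51.
det M (expand along row 1) = (-1)·(-41) − 3·(-19) + (-1)·(-7) = 105.
Characteristic polynomial: λ³ + λ² − 51λ − 105 = 0.
Substitute λ = y + (tr M)/3 = y − 0.333333 to remove the quadratic term: y³ + p·y + q = 0 with p = s − (tr M)²/3 = -51.333333 and q = −2(tr M)³/27 + (tr M)·s/3 − det M = -87.925926.
Three real roots ⇒ use the trigonometric (Viète) form: r = 2√(−p/3) = 8.273116, φ = arccos(3q/(p·r)) = arccos(0.621112) = 0.900636 rad.
y_k = r·cos(φ/3 − 2πk/3) for k = 0, 1, 2 gives y = 7.903091, -1.832772, -6.070319.
λ_k = y_k − 0.333333 gives λ = 7.5698, -2.1661, -6.4037 (check: the sum is -1.0000 = tr M).

Eigenvalues sorted in increasing order: [-6.4037, -2.1661, 7.5698].


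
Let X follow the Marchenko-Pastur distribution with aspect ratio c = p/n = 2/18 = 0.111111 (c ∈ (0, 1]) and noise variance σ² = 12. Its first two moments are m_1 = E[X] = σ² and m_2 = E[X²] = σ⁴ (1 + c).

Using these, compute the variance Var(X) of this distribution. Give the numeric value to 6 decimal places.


m_1 = E[X] = σ² = 12, so m_1² = 144.
m_2 = E[X²] = σ⁴ (1 + c) = 144 · (1 + 0.111111) = 144 · 1.111111 = 160.000000.
(Note m_2 − m_1² simplifies to c · σ⁴ = 0.111111 · 144.)

Var(X) = m_2 − m_1² = 160.000000 − 144 = 16.000000.


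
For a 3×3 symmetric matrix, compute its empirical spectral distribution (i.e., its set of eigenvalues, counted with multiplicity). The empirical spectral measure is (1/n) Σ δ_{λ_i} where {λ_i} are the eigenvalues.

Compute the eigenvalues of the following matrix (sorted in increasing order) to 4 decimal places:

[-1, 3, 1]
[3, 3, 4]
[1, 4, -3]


Since M is real symmetric, all three eigenvalues are real; they are the roots of det(λI − M) = λ³ − (tr M) λ² + s λ − det M, where s is the sum of the principal 2×2 minors.
tr M = -1 + 3 + (-3) = -1.
s = ((-1)·3 − 3²) + ((-1)·(-3) − 1²) + (3·(-3) − 4²) = -12 + 2 + (-25) = -35.
det M (expand along row 1) = (-1)·(-25) − 3·(-13) + 1·9 = 73.
Characteristic polynomial: λ³ + λ² − 35λ − 73 = 0.
Substitute λ = y + (tr M)/3 = y − 0.333333 to remove the quadratic term: y³ + p·y + q = 0 with p = s − (tr M)²/3 = -35.333333 and q = −2(tr M)³/27 + (tr M)·s/3 − det M = -61.259259.
Three real roots ⇒ use the trigonometric (Viète) form: r = 2√(−p/3) = 6.863753, φ = arccos(3q/(p·r)) = arccos(0.757786) = 0.710883 rad.
y_k = r·cos(φ/3 − 2πk/3) for k = 0, 1, 2 gives y = 6.671952, -1.940581, -4.731371.
λ_k = y_k − 0.333333 gives λ = 6.3386, -2.2739, -5.0647 (check: the sum is -1.0000 = tr M).

Eigenvalues sorted in increasing order: [-5.0647, -2.2739, 6.3386].


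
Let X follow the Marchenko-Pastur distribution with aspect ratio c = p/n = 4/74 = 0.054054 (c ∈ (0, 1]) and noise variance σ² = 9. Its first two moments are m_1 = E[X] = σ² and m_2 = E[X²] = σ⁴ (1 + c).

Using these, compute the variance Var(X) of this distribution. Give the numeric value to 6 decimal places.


m_1 = E[X] = σ² = 9, so m_1² = 81.
m_2 = E[X²] = σ⁴ (1 + c) = 81 · (1 + 0.054054) = 81 · 1.054054 = 85.378378.
(Note m_2 − m_1² simplifies to c · σ⁴ = 0.054054 · 81.)

Var(X) = m_2 − m_1² = 85.378378 − 81 = 4.378378.


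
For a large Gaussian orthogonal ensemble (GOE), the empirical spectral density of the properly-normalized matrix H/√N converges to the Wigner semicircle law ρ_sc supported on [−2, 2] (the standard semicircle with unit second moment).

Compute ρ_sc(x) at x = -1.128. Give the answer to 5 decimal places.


ρ_sc(x) = (1/(2π)) √(4 − x²). With x = -1.128:
  4 − x² = 4 − (-1.128)² = 4 − 1.272384 = 2.727616.
  √(4 − x²) = 1.651550.
  1/(2π) = 0.159155.
  ρ_sc(-1.128) = 0.159155 · 1.651550 = 0.262852.

Rounded to 5 decimal places: ρ_sc(-1.128) ≈ 0.26285.


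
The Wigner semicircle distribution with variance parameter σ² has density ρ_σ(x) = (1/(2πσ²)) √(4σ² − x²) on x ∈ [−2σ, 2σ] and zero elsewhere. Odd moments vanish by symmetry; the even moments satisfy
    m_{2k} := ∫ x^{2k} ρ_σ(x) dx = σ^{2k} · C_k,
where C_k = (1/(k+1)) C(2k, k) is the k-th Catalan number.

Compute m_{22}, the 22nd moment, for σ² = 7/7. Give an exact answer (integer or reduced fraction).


By the scaled semicircle moment identity, m_{2k} = σ^{2k} · C_k with k = 11.
C_11 = (1/(k+1)) · C(2k, k) = (1/12) · C(22, 11) = (1/12) · 705432 = 58786.
σ^{2k} = (σ²)^k = (7/7)^11 = 1.

Therefore m_{22} = σ^{22} · C_11 = 1 · 58786 = 58786.
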